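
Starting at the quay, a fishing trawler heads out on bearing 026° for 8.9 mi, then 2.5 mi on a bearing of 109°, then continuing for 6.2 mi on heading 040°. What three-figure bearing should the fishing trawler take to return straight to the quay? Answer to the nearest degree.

221°

Leg 1 (026°, 8.9 mi): east 8.9 sin 26° = 3.90, north 8.9 cos 26° = 8.00
Leg 2 (109°, 2.5 mi): east 2.5 sin 109° = 2.36, north 2.5 cos 109° = -0.81
Leg 3 (040°, 6.2 mi): east 6.2 sin 40° = 3.99, north 6.2 cos 40° = 4.75
Net displacement: 10.25 east, 11.93 north. Direction back to start is (-10.25, -11.93): bearing = atan2(-10.25, -11.93) mod 360° = 220.66° ≈ 221°.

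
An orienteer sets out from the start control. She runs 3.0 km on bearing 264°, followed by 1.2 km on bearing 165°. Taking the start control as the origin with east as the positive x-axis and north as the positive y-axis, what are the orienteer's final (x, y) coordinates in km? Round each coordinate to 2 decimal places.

(-2.67, -1.47)

Leg 1 (264°, 3.0 km): east 3.0 sin 264° = -2.98, north 3.0 cos 264° = -0.31
Leg 2 (165°, 1.2 km): east 1.2 sin 165° = 0.31, north 1.2 cos 165° = -1.16
Summing: -2.67 km east, -1.47 km north → (-2.67, -1.47).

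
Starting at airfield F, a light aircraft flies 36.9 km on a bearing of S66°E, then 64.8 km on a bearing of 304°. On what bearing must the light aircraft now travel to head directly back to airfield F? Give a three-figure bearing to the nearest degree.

137°

Leg 1 (S66°E, 36.9 km): east 36.9 sin 114° = 33.71, north 36.9 cos 114° = -15.01
Leg 2 (304°, 64.8 km): east 64.8 sin 304° = -53.72, north 64.8 cos 304° = 36.24
Net displacement: -20.01 east, 21.23 north. Direction back to start is (20.01, -21.23): bearing = atan2(20.01, -21.23) mod 360° = 136.69° ≈ 137°.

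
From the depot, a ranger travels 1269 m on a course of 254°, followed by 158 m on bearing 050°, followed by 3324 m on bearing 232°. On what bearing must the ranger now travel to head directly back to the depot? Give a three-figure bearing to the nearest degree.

058°

Leg 1 (254°, 1269 m): east 1269 sin 254° = -1219.84, north 1269 cos 254° = -349.78
Leg 2 (050°, 158 m): east 158 sin 50° = 121.04, north 158 cos 50° = 101.56
Leg 3 (232°, 3324 m): east 3324 sin 232° = -2619.35, north 3324 cos 232° = -2046.46
Net displacement: -3718.15 east, -2294.68 north. Direction back to start is (3718.15, 2294.68): bearing = atan2(3718.15, 2294.68) mod 360° = 58.32° ≈ 058°.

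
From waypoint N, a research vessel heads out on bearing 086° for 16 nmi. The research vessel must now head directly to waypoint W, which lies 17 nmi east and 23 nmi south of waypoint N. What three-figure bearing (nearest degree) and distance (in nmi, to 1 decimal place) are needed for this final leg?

Leg 1 (086°, 16 nmi): east 16 sin 86° = 15.96, north 16 cos 86° = 1.12
Current position: (15.96, 1.12). Target: (17, -23). Remaining: Δeast = 1.04, Δnorth = -24.12.
Bearing = atan2(1.04, -24.12) mod 360° = 177.53°; distance = √((1.04)² + (-24.12)²) = 24.138 nmi.

178°, 24.1 nmi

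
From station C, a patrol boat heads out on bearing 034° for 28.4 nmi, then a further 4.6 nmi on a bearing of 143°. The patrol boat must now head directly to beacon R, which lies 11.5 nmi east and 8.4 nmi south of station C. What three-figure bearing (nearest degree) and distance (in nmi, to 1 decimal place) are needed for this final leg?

194°, 29.2 nmi

Leg 1 (034°, 28.4 nmi): east 28.4 sin 34° = 15.88, north 28.4 cos 34° = 23.54
Leg 2 (143°, 4.6 nmi): east 4.6 sin 143° = 2.77, north 4.6 cos 143° = -3.67
Current position: (18.65, 19.87). Target: (11.5, -8.4). Remaining: Δeast = -7.15, Δnorth = -28.27.
Bearing = atan2(-7.15, -28.27) mod 360° = 194.19°; distance = √((-7.15)² + (-28.27)²) = 29.161 nmi.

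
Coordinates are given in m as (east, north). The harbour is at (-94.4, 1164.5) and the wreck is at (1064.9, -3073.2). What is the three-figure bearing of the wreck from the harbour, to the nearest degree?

165°

Δeast = 1064.9 − -94.4 = 1159.30; Δnorth = -3073.2 − 1164.5 = -4237.70.
Bearing = atan2(Δeast, Δnorth) mod 360° = 164.70° ≈ 165°.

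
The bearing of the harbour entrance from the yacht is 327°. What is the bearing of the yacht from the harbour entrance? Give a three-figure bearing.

147°

Back-bearing = 327° − 180° = 147°.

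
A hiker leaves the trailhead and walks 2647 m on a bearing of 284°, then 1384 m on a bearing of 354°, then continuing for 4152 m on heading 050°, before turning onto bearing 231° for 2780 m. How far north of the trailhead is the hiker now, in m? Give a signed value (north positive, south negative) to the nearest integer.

2936 m

Leg 1 (284°, 2647 m): east 2647 sin 284° = -2568.37, north 2647 cos 284° = 640.37
Leg 2 (354°, 1384 m): east 1384 sin 354° = -144.67, north 1384 cos 354° = 1376.42
Leg 3 (050°, 4152 m): east 4152 sin 50° = 3180.62, north 4152 cos 50° = 2668.85
Leg 4 (231°, 2780 m): east 2780 sin 231° = -2160.47, north 2780 cos 231° = -1749.51
Net north component: 2936.13 m.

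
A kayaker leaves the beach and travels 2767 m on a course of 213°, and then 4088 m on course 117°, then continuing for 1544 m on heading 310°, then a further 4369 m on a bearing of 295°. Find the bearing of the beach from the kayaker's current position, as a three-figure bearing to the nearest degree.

066°

Leg 1 (213°, 2767 m): east 2767 sin 213° = -1507.02, north 2767 cos 213° = -2320.60
Leg 2 (117°, 4088 m): east 4088 sin 117° = 3642.43, north 4088 cos 117° = -1855.91
Leg 3 (310°, 1544 m): east 1544 sin 310° = -1182.77, north 1544 cos 310° = 992.46
Leg 4 (295°, 4369 m): east 4369 sin 295° = -3959.66, north 4369 cos 295° = 1846.42
Net displacement: -3007.01 east, -1337.63 north. Direction back to start is (3007.01, 1337.63): bearing = atan2(3007.01, 1337.63) mod 360° = 66.02° ≈ 066°.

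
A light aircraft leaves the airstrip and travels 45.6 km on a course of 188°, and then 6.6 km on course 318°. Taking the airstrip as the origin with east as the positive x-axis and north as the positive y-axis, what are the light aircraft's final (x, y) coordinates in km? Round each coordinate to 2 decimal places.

Leg 1 (188°, 45.6 km): east 45.6 sin 188° = -6.35, north 45.6 cos 188° = -45.16
Leg 2 (318°, 6.6 km): east 6.6 sin 318° = -4.42, north 6.6 cos 318° = 4.90
Summing: -10.76 km east, -40.25 km north → (-10.76, -40.25).

(-10.76, -40.25)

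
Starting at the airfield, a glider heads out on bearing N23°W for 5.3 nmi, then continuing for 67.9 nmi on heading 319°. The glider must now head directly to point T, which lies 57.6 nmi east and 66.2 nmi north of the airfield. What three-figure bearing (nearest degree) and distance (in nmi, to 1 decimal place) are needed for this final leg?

084°, 104.7 nmi

Leg 1 (N23°W, 5.3 nmi): east 5.3 sin 337° = -2.07, north 5.3 cos 337° = 4.88
Leg 2 (319°, 67.9 nmi): east 67.9 sin 319° = -44.55, north 67.9 cos 319° = 51.24
Current position: (-46.62, 56.12). Target: (57.6, 66.2). Remaining: Δeast = 104.22, Δnorth = 10.08.
Bearing = atan2(104.22, 10.08) mod 360° = 84.48°; distance = √((104.22)² + (10.08)²) = 104.703 nmi.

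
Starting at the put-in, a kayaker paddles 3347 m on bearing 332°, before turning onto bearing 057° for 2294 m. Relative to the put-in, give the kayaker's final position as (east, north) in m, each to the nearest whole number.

Leg 1 (332°, 3347 m): east 3347 sin 332° = -1571.32, north 3347 cos 332° = 2955.23
Leg 2 (057°, 2294 m): east 2294 sin 57° = 1923.91, north 2294 cos 57° = 1249.40
Summing: 352.59 m east, 4204.63 m north → (353, 4205).

(353, 4205)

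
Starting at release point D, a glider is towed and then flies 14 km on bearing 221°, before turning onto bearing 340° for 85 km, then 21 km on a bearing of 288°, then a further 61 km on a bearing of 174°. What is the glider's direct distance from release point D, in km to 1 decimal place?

54.0 km

Leg 1 (221°, 14 km): east 14 sin 221° = -9.18, north 14 cos 221° = -10.57
Leg 2 (340°, 85 km): east 85 sin 340° = -29.07, north 85 cos 340° = 79.87
Leg 3 (288°, 21 km): east 21 sin 288° = -19.97, north 21 cos 288° = 6.49
Leg 4 (174°, 61 km): east 61 sin 174° = 6.38, north 61 cos 174° = -60.67
Net: -51.85 east, 15.13 north. Distance = √((-51.85)² + (15.13)²) = 54.015 km.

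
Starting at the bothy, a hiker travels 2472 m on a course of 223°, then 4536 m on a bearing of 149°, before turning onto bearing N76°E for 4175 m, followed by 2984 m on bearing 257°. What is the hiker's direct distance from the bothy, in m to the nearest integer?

Leg 1 (223°, 2472 m): east 2472 sin 223° = -1685.90, north 2472 cos 223° = -1807.91
Leg 2 (149°, 4536 m): east 4536 sin 149° = 2336.21, north 4536 cos 149° = -3888.11
Leg 3 (N76°E, 4175 m): east 4175 sin 76° = 4050.98, north 4175 cos 76° = 1010.02
Leg 4 (257°, 2984 m): east 2984 sin 257° = -2907.52, north 2984 cos 257° = -671.25
Net: 1793.78 east, -5357.25 north. Distance = √((1793.78)² + (-5357.25)²) = 5649.578 m.

5650 m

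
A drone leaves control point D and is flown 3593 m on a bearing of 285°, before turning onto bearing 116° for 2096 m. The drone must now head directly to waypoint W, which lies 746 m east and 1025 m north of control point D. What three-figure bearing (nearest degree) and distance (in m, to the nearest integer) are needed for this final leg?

Leg 1 (285°, 3593 m): east 3593 sin 285° = -3470.57, north 3593 cos 285° = 929.94
Leg 2 (116°, 2096 m): east 2096 sin 116° = 1883.87, north 2096 cos 116° = -918.83
Current position: (-1586.70, 11.11). Target: (746, 1025). Remaining: Δeast = 2332.70, Δnorth = 1013.89.
Bearing = atan2(2332.70, 1013.89) mod 360° = 66.51°; distance = √((2332.70)² + (1013.89)²) = 2543.513 m.

067°, 2544 m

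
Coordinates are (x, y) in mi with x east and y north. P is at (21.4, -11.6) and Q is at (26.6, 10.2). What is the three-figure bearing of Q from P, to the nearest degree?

Δeast = 26.6 − 21.4 = 5.20; Δnorth = 10.2 − -11.6 = 21.80.
Bearing = atan2(Δeast, Δnorth) mod 360° = 13.42° ≈ 013°.

013°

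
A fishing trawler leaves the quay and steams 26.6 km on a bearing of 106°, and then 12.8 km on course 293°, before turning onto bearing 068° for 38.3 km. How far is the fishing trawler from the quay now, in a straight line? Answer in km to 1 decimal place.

Leg 1 (106°, 26.6 km): east 26.6 sin 106° = 25.57, north 26.6 cos 106° = -7.33
Leg 2 (293°, 12.8 km): east 12.8 sin 293° = -11.78, north 12.8 cos 293° = 5.00
Leg 3 (068°, 38.3 km): east 38.3 sin 68° = 35.51, north 38.3 cos 68° = 14.35
Net: 49.30 east, 12.02 north. Distance = √((49.30)² + (12.02)²) = 50.742 km.

50.7 km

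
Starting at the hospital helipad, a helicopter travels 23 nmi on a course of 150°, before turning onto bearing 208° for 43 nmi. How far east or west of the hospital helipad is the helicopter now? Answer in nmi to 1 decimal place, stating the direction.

8.7 nmi west

Leg 1 (150°, 23 nmi): east 23 sin 150° = 11.50, north 23 cos 150° = -19.92
Leg 2 (208°, 43 nmi): east 43 sin 208° = -20.19, north 43 cos 208° = -37.97
Net east component: -8.69 nmi.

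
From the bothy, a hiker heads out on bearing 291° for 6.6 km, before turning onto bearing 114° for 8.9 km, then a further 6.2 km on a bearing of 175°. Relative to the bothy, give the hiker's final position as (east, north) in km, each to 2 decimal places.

(2.51, -7.43)

Leg 1 (291°, 6.6 km): east 6.6 sin 291° = -6.16, north 6.6 cos 291° = 2.37
Leg 2 (114°, 8.9 km): east 8.9 sin 114° = 8.13, north 8.9 cos 114° = -3.62
Leg 3 (175°, 6.2 km): east 6.2 sin 175° = 0.54, north 6.2 cos 175° = -6.18
Summing: 2.51 km east, -7.43 km north → (2.51, -7.43).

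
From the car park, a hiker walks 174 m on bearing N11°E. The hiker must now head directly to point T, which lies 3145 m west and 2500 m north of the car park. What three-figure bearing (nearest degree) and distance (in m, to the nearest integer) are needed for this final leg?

306°, 3940 m

Leg 1 (N11°E, 174 m): east 174 sin 11° = 33.20, north 174 cos 11° = 170.80
Current position: (33.20, 170.80). Target: (-3145, 2500). Remaining: Δeast = -3178.20, Δnorth = 2329.20.
Bearing = atan2(-3178.20, 2329.20) mod 360° = 306.24°; distance = √((-3178.20)² + (2329.20)²) = 3940.320 m.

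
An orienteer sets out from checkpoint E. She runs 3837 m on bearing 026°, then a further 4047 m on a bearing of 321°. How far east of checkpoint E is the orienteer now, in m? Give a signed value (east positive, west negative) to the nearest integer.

Leg 1 (026°, 3837 m): east 3837 sin 26° = 1682.03, north 3837 cos 26° = 3448.67
Leg 2 (321°, 4047 m): east 4047 sin 321° = -2546.86, north 4047 cos 321° = 3145.11
Net east component: -864.83 m.

-865 m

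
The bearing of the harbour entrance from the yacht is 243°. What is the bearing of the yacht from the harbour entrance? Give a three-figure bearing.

063°

Back-bearing = 243° − 180° = 063°.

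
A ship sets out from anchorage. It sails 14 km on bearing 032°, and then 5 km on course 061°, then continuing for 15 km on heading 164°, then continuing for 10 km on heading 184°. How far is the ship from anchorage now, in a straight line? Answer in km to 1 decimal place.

18.3 km

Leg 1 (032°, 14 km): east 14 sin 32° = 7.42, north 14 cos 32° = 11.87
Leg 2 (061°, 5 km): east 5 sin 61° = 4.37, north 5 cos 61° = 2.42
Leg 3 (164°, 15 km): east 15 sin 164° = 4.13, north 15 cos 164° = -14.42
Leg 4 (184°, 10 km): east 10 sin 184° = -0.70, north 10 cos 184° = -9.98
Net: 15.23 east, -10.10 north. Distance = √((15.23)² + (-10.10)²) = 18.273 km.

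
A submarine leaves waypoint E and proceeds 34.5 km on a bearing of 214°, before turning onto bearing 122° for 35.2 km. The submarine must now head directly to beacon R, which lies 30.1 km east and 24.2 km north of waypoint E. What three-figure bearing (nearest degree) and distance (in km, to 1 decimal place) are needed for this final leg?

Leg 1 (214°, 34.5 km): east 34.5 sin 214° = -19.29, north 34.5 cos 214° = -28.60
Leg 2 (122°, 35.2 km): east 35.2 sin 122° = 29.85, north 35.2 cos 122° = -18.65
Current position: (10.56, -47.25). Target: (30.1, 24.2). Remaining: Δeast = 19.54, Δnorth = 71.45.
Bearing = atan2(19.54, 71.45) mod 360° = 15.29°; distance = √((19.54)² + (71.45)²) = 74.079 km.

015°, 74.1 km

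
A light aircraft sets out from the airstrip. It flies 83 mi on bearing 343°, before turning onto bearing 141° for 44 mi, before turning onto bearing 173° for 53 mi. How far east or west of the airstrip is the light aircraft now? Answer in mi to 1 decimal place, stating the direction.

9.9 mi east

Leg 1 (343°, 83 mi): east 83 sin 343° = -24.27, north 83 cos 343° = 79.37
Leg 2 (141°, 44 mi): east 44 sin 141° = 27.69, north 44 cos 141° = -34.19
Leg 3 (173°, 53 mi): east 53 sin 173° = 6.46, north 53 cos 173° = -52.60
Net east component: 9.88 mi.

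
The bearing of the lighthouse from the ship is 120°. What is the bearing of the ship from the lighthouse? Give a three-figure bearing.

Back-bearing = 120° + 180° = 300°.

300°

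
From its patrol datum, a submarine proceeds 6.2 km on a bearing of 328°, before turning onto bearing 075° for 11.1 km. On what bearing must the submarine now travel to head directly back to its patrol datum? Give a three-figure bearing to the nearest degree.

Leg 1 (328°, 6.2 km): east 6.2 sin 328° = -3.29, north 6.2 cos 328° = 5.26
Leg 2 (075°, 11.1 km): east 11.1 sin 75° = 10.72, north 11.1 cos 75° = 2.87
Net displacement: 7.44 east, 8.13 north. Direction back to start is (-7.44, -8.13): bearing = atan2(-7.44, -8.13) mod 360° = 222.45° ≈ 222°.

222°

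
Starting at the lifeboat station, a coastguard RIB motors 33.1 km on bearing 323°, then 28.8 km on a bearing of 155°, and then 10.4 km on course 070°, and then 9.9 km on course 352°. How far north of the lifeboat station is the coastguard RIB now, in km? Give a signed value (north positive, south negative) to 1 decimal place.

Leg 1 (323°, 33.1 km): east 33.1 sin 323° = -19.92, north 33.1 cos 323° = 26.43
Leg 2 (155°, 28.8 km): east 28.8 sin 155° = 12.17, north 28.8 cos 155° = -26.10
Leg 3 (070°, 10.4 km): east 10.4 sin 70° = 9.77, north 10.4 cos 70° = 3.56
Leg 4 (352°, 9.9 km): east 9.9 sin 352° = -1.38, north 9.9 cos 352° = 9.80
Net north component: 13.69 km.

13.7 km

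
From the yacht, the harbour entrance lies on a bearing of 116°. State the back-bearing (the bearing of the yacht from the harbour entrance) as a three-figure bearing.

Back-bearing = 116° + 180° = 296°.

296°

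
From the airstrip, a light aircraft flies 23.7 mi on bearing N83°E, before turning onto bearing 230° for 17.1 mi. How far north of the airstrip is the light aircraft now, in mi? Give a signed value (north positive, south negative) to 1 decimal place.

-8.1 mi

Leg 1 (N83°E, 23.7 mi): east 23.7 sin 83° = 23.52, north 23.7 cos 83° = 2.89
Leg 2 (230°, 17.1 mi): east 17.1 sin 230° = -13.10, north 17.1 cos 230° = -10.99
Net north component: -8.10 mi.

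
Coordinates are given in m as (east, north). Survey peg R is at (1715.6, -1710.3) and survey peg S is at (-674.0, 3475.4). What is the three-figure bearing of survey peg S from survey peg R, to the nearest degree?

335°

Δeast = -674.0 − 1715.6 = -2389.60; Δnorth = 3475.4 − -1710.3 = 5185.70.
Bearing = atan2(Δeast, Δnorth) mod 360° = 335.26° ≈ 335°.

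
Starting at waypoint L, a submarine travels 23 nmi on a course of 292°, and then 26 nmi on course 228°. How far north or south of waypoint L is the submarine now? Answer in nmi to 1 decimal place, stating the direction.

8.8 nmi south

Leg 1 (292°, 23 nmi): east 23 sin 292° = -21.33, north 23 cos 292° = 8.62
Leg 2 (228°, 26 nmi): east 26 sin 228° = -19.32, north 26 cos 228° = -17.40
Net north component: -8.78 nmi.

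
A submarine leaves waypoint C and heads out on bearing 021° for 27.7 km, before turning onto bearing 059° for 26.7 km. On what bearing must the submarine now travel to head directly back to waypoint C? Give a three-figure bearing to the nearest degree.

Leg 1 (021°, 27.7 km): east 27.7 sin 21° = 9.93, north 27.7 cos 21° = 25.86
Leg 2 (059°, 26.7 km): east 26.7 sin 59° = 22.89, north 26.7 cos 59° = 13.75
Net displacement: 32.81 east, 39.61 north. Direction back to start is (-32.81, -39.61): bearing = atan2(-32.81, -39.61) mod 360° = 219.64° ≈ 220°.

220°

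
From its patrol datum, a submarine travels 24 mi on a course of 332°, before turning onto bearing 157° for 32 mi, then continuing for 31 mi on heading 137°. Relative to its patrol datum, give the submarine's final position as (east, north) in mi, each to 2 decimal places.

(22.38, -30.94)

Leg 1 (332°, 24 mi): east 24 sin 332° = -11.27, north 24 cos 332° = 21.19
Leg 2 (157°, 32 mi): east 32 sin 157° = 12.50, north 32 cos 157° = -29.46
Leg 3 (137°, 31 mi): east 31 sin 137° = 21.14, north 31 cos 137° = -22.67
Summing: 22.38 mi east, -30.94 mi north → (22.38, -30.94).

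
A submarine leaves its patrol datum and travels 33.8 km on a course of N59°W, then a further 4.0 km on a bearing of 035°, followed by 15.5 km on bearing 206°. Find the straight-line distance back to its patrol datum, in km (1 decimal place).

Leg 1 (N59°W, 33.8 km): east 33.8 sin 301° = -28.97, north 33.8 cos 301° = 17.41
Leg 2 (035°, 4.0 km): east 4.0 sin 35° = 2.29, north 4.0 cos 35° = 3.28
Leg 3 (206°, 15.5 km): east 15.5 sin 206° = -6.79, north 15.5 cos 206° = -13.93
Net: -33.47 east, 6.75 north. Distance = √((-33.47)² + (6.75)²) = 34.147 km.

34.1 km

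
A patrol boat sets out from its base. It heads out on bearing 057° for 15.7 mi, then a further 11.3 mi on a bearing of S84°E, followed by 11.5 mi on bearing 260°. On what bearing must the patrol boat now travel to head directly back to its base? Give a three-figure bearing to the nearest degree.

Leg 1 (057°, 15.7 mi): east 15.7 sin 57° = 13.17, north 15.7 cos 57° = 8.55
Leg 2 (S84°E, 11.3 mi): east 11.3 sin 96° = 11.24, north 11.3 cos 96° = -1.18
Leg 3 (260°, 11.5 mi): east 11.5 sin 260° = -11.33, north 11.5 cos 260° = -2.00
Net displacement: 13.08 east, 5.37 north. Direction back to start is (-13.08, -5.37): bearing = atan2(-13.08, -5.37) mod 360° = 247.67° ≈ 248°.

248°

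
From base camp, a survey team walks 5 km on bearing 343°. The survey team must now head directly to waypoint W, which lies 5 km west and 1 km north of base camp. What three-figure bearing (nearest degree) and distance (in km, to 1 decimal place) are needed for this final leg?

Leg 1 (343°, 5 km): east 5 sin 343° = -1.46, north 5 cos 343° = 4.78
Current position: (-1.46, 4.78). Target: (-5, 1). Remaining: Δeast = -3.54, Δnorth = -3.78.
Bearing = atan2(-3.54, -3.78) mod 360° = 223.10°; distance = √((-3.54)² + (-3.78)²) = 5.179 km.

223°, 5.2 km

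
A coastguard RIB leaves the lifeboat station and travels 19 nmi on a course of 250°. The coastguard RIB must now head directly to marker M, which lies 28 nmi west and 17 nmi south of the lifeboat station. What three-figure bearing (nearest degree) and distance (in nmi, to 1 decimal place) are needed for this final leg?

224°, 14.6 nmi

Leg 1 (250°, 19 nmi): east 19 sin 250° = -17.85, north 19 cos 250° = -6.50
Current position: (-17.85, -6.50). Target: (-28, -17). Remaining: Δeast = -10.15, Δnorth = -10.50.
Bearing = atan2(-10.15, -10.50) mod 360° = 224.01°; distance = √((-10.15)² + (-10.50)²) = 14.602 nmi.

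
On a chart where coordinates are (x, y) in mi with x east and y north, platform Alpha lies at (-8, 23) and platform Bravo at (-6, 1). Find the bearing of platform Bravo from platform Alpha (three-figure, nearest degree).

Δeast = -6 − -8 = 2.00; Δnorth = 1 − 23 = -22.00.
Bearing = atan2(Δeast, Δnorth) mod 360° = 174.81° ≈ 175°.

175°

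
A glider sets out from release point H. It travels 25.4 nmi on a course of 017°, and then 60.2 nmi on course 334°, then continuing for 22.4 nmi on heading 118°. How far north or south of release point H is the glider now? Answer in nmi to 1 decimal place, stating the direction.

Leg 1 (017°, 25.4 nmi): east 25.4 sin 17° = 7.43, north 25.4 cos 17° = 24.29
Leg 2 (334°, 60.2 nmi): east 60.2 sin 334° = -26.39, north 60.2 cos 334° = 54.11
Leg 3 (118°, 22.4 nmi): east 22.4 sin 118° = 19.78, north 22.4 cos 118° = -10.52
Net north component: 67.88 nmi.

67.9 nmi north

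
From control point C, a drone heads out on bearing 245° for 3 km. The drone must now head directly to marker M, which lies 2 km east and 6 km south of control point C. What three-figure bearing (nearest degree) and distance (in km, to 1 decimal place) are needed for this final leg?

Leg 1 (245°, 3 km): east 3 sin 245° = -2.72, north 3 cos 245° = -1.27
Current position: (-2.72, -1.27). Target: (2, -6). Remaining: Δeast = 4.72, Δnorth = -4.73.
Bearing = atan2(4.72, -4.73) mod 360° = 135.08°; distance = √((4.72)² + (-4.73)²) = 6.683 km.

135°, 6.7 km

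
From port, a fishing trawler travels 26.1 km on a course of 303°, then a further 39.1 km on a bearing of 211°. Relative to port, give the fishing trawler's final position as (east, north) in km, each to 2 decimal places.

Leg 1 (303°, 26.1 km): east 26.1 sin 303° = -21.89, north 26.1 cos 303° = 14.22
Leg 2 (211°, 39.1 km): east 39.1 sin 211° = -20.14, north 39.1 cos 211° = -33.52
Summing: -42.03 km east, -19.30 km north → (-42.03, -19.30).

(-42.03, -19.30)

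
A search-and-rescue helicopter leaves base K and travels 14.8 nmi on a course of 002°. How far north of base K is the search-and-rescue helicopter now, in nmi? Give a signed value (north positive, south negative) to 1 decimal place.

14.8 nmi

Leg 1 (002°, 14.8 nmi): east 14.8 sin 2° = 0.52, north 14.8 cos 2° = 14.79
Net north component: 14.79 nmi.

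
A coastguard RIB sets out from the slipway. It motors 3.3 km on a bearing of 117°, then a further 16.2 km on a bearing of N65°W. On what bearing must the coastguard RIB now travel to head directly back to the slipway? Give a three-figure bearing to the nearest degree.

114°

Leg 1 (117°, 3.3 km): east 3.3 sin 117° = 2.94, north 3.3 cos 117° = -1.50
Leg 2 (N65°W, 16.2 km): east 16.2 sin 295° = -14.68, north 16.2 cos 295° = 6.85
Net displacement: -11.74 east, 5.35 north. Direction back to start is (11.74, -5.35): bearing = atan2(11.74, -5.35) mod 360° = 114.49° ≈ 114°.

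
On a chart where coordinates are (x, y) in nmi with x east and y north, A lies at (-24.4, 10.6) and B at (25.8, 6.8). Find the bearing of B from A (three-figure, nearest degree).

Δeast = 25.8 − -24.4 = 50.20; Δnorth = 6.8 − 10.6 = -3.80.
Bearing = atan2(Δeast, Δnorth) mod 360° = 94.33° ≈ 094°.

094°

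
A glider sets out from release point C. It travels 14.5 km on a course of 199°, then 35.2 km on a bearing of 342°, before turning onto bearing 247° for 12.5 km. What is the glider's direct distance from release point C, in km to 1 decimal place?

30.9 km

Leg 1 (199°, 14.5 km): east 14.5 sin 199° = -4.72, north 14.5 cos 199° = -13.71
Leg 2 (342°, 35.2 km): east 35.2 sin 342° = -10.88, north 35.2 cos 342° = 33.48
Leg 3 (247°, 12.5 km): east 12.5 sin 247° = -11.51, north 12.5 cos 247° = -4.88
Net: -27.10 east, 14.88 north. Distance = √((-27.10)² + (14.88)²) = 30.922 km.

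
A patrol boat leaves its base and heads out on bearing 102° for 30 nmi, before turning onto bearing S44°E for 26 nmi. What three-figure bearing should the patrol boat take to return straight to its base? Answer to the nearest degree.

298°

Leg 1 (102°, 30 nmi): east 30 sin 102° = 29.34, north 30 cos 102° = -6.24
Leg 2 (S44°E, 26 nmi): east 26 sin 136° = 18.06, north 26 cos 136° = -18.70
Net displacement: 47.41 east, -24.94 north. Direction back to start is (-47.41, 24.94): bearing = atan2(-47.41, 24.94) mod 360° = 297.75° ≈ 298°.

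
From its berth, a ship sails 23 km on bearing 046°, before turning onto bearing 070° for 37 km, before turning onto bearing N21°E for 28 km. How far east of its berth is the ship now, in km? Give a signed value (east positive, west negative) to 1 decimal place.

61.3 km

Leg 1 (046°, 23 km): east 23 sin 46° = 16.54, north 23 cos 46° = 15.98
Leg 2 (070°, 37 km): east 37 sin 70° = 34.77, north 37 cos 70° = 12.65
Leg 3 (N21°E, 28 km): east 28 sin 21° = 10.03, north 28 cos 21° = 26.14
Net east component: 61.35 km.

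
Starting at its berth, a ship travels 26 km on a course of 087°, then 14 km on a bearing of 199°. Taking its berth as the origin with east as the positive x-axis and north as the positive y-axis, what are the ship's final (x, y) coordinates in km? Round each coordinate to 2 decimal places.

(21.41, -11.88)

Leg 1 (087°, 26 km): east 26 sin 87° = 25.96, north 26 cos 87° = 1.36
Leg 2 (199°, 14 km): east 14 sin 199° = -4.56, north 14 cos 199° = -13.24
Summing: 21.41 km east, -11.88 km north → (21.41, -11.88).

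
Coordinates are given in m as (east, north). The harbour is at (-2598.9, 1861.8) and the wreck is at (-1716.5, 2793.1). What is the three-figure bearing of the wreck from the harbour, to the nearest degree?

Δeast = -1716.5 − -2598.9 = 882.40; Δnorth = 2793.1 − 1861.8 = 931.30.
Bearing = atan2(Δeast, Δnorth) mod 360° = 43.46° ≈ 043°.

043°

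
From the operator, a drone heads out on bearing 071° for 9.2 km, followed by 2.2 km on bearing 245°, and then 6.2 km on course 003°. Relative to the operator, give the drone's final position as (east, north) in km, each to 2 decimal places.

(7.03, 8.26)

Leg 1 (071°, 9.2 km): east 9.2 sin 71° = 8.70, north 9.2 cos 71° = 3.00
Leg 2 (245°, 2.2 km): east 2.2 sin 245° = -1.99, north 2.2 cos 245° = -0.93
Leg 3 (003°, 6.2 km): east 6.2 sin 3° = 0.32, north 6.2 cos 3° = 6.19
Summing: 7.03 km east, 8.26 km north → (7.03, 8.26).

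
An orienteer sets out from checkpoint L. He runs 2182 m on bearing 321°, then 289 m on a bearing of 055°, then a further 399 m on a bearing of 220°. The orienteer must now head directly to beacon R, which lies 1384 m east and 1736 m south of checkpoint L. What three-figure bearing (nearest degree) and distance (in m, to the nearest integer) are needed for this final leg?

Leg 1 (321°, 2182 m): east 2182 sin 321° = -1373.18, north 2182 cos 321° = 1695.73
Leg 2 (055°, 289 m): east 289 sin 55° = 236.73, north 289 cos 55° = 165.76
Leg 3 (220°, 399 m): east 399 sin 220° = -256.47, north 399 cos 220° = -305.65
Current position: (-1392.91, 1555.84). Target: (1384, -1736). Remaining: Δeast = 2776.91, Δnorth = -3291.84.
Bearing = atan2(2776.91, -3291.84) mod 360° = 139.85°; distance = √((2776.91)² + (-3291.84)²) = 4306.680 m.

140°, 4307 m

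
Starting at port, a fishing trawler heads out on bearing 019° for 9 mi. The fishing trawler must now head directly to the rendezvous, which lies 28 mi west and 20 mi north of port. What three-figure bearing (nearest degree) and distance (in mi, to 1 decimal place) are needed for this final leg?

Leg 1 (019°, 9 mi): east 9 sin 19° = 2.93, north 9 cos 19° = 8.51
Current position: (2.93, 8.51). Target: (-28, 20). Remaining: Δeast = -30.93, Δnorth = 11.49.
Bearing = atan2(-30.93, 11.49) mod 360° = 290.38°; distance = √((-30.93)² + (11.49)²) = 32.995 mi.

290°, 33.0 mi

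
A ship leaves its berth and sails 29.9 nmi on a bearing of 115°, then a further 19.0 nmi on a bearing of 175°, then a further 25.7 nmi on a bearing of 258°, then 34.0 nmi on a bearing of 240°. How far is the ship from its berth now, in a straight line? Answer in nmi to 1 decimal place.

59.8 nmi

Leg 1 (115°, 29.9 nmi): east 29.9 sin 115° = 27.10, north 29.9 cos 115° = -12.64
Leg 2 (175°, 19.0 nmi): east 19.0 sin 175° = 1.66, north 19.0 cos 175° = -18.93
Leg 3 (258°, 25.7 nmi): east 25.7 sin 258° = -25.14, north 25.7 cos 258° = -5.34
Leg 4 (240°, 34.0 nmi): east 34.0 sin 240° = -29.44, north 34.0 cos 240° = -17.00
Net: -25.83 east, -53.91 north. Distance = √((-25.83)² + (-53.91)²) = 59.776 nmi.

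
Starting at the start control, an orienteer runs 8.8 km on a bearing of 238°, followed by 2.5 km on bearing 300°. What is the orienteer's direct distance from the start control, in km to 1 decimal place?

10.2 km

Leg 1 (238°, 8.8 km): east 8.8 sin 238° = -7.46, north 8.8 cos 238° = -4.66
Leg 2 (300°, 2.5 km): east 2.5 sin 300° = -2.17, north 2.5 cos 300° = 1.25
Net: -9.63 east, -3.41 north. Distance = √((-9.63)² + (-3.41)²) = 10.215 km.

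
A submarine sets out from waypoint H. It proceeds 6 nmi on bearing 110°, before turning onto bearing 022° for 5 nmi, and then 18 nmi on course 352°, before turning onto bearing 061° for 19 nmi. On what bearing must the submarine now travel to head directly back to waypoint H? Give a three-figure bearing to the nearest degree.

216°

Leg 1 (110°, 6 nmi): east 6 sin 110° = 5.64, north 6 cos 110° = -2.05
Leg 2 (022°, 5 nmi): east 5 sin 22° = 1.87, north 5 cos 22° = 4.64
Leg 3 (352°, 18 nmi): east 18 sin 352° = -2.51, north 18 cos 352° = 17.82
Leg 4 (061°, 19 nmi): east 19 sin 61° = 16.62, north 19 cos 61° = 9.21
Net displacement: 21.62 east, 29.62 north. Direction back to start is (-21.62, -29.62): bearing = atan2(-21.62, -29.62) mod 360° = 216.13° ≈ 216°.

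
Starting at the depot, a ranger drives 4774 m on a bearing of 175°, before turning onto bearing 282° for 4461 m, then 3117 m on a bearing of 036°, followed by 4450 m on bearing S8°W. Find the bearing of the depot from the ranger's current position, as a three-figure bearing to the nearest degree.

026°

Leg 1 (175°, 4774 m): east 4774 sin 175° = 416.08, north 4774 cos 175° = -4755.83
Leg 2 (282°, 4461 m): east 4461 sin 282° = -4363.52, north 4461 cos 282° = 927.49
Leg 3 (036°, 3117 m): east 3117 sin 36° = 1832.13, north 3117 cos 36° = 2521.71
Leg 4 (S8°W, 4450 m): east 4450 sin 188° = -619.32, north 4450 cos 188° = -4406.69
Net displacement: -2734.63 east, -5713.33 north. Direction back to start is (2734.63, 5713.33): bearing = atan2(2734.63, 5713.33) mod 360° = 25.58° ≈ 026°.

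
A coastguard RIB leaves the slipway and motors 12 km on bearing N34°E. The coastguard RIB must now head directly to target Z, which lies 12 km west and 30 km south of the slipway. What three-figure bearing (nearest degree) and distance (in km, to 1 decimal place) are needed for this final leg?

Leg 1 (N34°E, 12 km): east 12 sin 34° = 6.71, north 12 cos 34° = 9.95
Current position: (6.71, 9.95). Target: (-12, -30). Remaining: Δeast = -18.71, Δnorth = -39.95.
Bearing = atan2(-18.71, -39.95) mod 360° = 205.10°; distance = √((-18.71)² + (-39.95)²) = 44.113 km.

205°, 44.1 km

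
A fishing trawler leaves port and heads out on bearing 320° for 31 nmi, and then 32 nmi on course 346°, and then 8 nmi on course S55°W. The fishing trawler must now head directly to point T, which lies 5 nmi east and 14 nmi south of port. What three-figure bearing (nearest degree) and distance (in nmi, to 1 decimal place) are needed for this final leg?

149°, 75.2 nmi

Leg 1 (320°, 31 nmi): east 31 sin 320° = -19.93, north 31 cos 320° = 23.75
Leg 2 (346°, 32 nmi): east 32 sin 346° = -7.74, north 32 cos 346° = 31.05
Leg 3 (S55°W, 8 nmi): east 8 sin 235° = -6.55, north 8 cos 235° = -4.59
Current position: (-34.22, 50.21). Target: (5, -14). Remaining: Δeast = 39.22, Δnorth = -64.21.
Bearing = atan2(39.22, -64.21) mod 360° = 148.58°; distance = √((39.22)² + (-64.21)²) = 75.240 nmi.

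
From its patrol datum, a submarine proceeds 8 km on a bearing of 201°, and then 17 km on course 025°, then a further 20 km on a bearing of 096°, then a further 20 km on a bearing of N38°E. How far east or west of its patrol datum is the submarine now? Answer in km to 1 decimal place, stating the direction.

Leg 1 (201°, 8 km): east 8 sin 201° = -2.87, north 8 cos 201° = -7.47
Leg 2 (025°, 17 km): east 17 sin 25° = 7.18, north 17 cos 25° = 15.41
Leg 3 (096°, 20 km): east 20 sin 96° = 19.89, north 20 cos 96° = -2.09
Leg 4 (N38°E, 20 km): east 20 sin 38° = 12.31, north 20 cos 38° = 15.76
Net east component: 36.52 km.

36.5 km east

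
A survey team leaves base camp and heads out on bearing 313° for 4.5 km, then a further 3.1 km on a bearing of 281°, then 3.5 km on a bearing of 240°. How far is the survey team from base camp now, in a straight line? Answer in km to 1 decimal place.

9.6 km

Leg 1 (313°, 4.5 km): east 4.5 sin 313° = -3.29, north 4.5 cos 313° = 3.07
Leg 2 (281°, 3.1 km): east 3.1 sin 281° = -3.04, north 3.1 cos 281° = 0.59
Leg 3 (240°, 3.5 km): east 3.5 sin 240° = -3.03, north 3.5 cos 240° = -1.75
Net: -9.37 east, 1.91 north. Distance = √((-9.37)² + (1.91)²) = 9.558 km.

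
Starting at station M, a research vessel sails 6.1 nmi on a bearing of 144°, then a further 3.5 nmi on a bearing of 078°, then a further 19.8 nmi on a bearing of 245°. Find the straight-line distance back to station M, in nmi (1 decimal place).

Leg 1 (144°, 6.1 nmi): east 6.1 sin 144° = 3.59, north 6.1 cos 144° = -4.94
Leg 2 (078°, 3.5 nmi): east 3.5 sin 78° = 3.42, north 3.5 cos 78° = 0.73
Leg 3 (245°, 19.8 nmi): east 19.8 sin 245° = -17.94, north 19.8 cos 245° = -8.37
Net: -10.94 east, -12.58 north. Distance = √((-10.94)² + (-12.58)²) = 16.665 nmi.

16.7 nmi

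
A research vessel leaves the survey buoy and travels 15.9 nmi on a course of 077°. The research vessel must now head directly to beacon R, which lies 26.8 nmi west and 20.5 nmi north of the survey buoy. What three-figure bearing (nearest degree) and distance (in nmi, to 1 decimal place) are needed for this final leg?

Leg 1 (077°, 15.9 nmi): east 15.9 sin 77° = 15.49, north 15.9 cos 77° = 3.58
Current position: (15.49, 3.58). Target: (-26.8, 20.5). Remaining: Δeast = -42.29, Δnorth = 16.92.
Bearing = atan2(-42.29, 16.92) mod 360° = 291.81°; distance = √((-42.29)² + (16.92)²) = 45.553 nmi.

292°, 45.6 nmi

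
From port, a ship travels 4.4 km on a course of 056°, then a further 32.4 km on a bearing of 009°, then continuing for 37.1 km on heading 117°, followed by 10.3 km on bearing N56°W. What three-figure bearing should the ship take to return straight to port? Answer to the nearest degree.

Leg 1 (056°, 4.4 km): east 4.4 sin 56° = 3.65, north 4.4 cos 56° = 2.46
Leg 2 (009°, 32.4 km): east 32.4 sin 9° = 5.07, north 32.4 cos 9° = 32.00
Leg 3 (117°, 37.1 km): east 37.1 sin 117° = 33.06, north 37.1 cos 117° = -16.84
Leg 4 (N56°W, 10.3 km): east 10.3 sin 304° = -8.54, north 10.3 cos 304° = 5.76
Net displacement: 33.23 east, 23.38 north. Direction back to start is (-33.23, -23.38): bearing = atan2(-33.23, -23.38) mod 360° = 234.88° ≈ 235°.

235°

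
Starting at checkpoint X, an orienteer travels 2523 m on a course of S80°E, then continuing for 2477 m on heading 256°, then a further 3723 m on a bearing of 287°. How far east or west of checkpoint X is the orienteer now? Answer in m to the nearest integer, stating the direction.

Leg 1 (S80°E, 2523 m): east 2523 sin 100° = 2484.67, north 2523 cos 100° = -438.11
Leg 2 (256°, 2477 m): east 2477 sin 256° = -2403.42, north 2477 cos 256° = -599.24
Leg 3 (287°, 3723 m): east 3723 sin 287° = -3560.32, north 3723 cos 287° = 1088.50
Net east component: -3479.08 m.

3479 m west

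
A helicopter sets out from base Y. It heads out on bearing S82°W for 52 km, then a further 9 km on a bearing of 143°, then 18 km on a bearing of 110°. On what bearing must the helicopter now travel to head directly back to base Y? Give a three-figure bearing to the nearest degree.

055°

Leg 1 (S82°W, 52 km): east 52 sin 262° = -51.49, north 52 cos 262° = -7.24
Leg 2 (143°, 9 km): east 9 sin 143° = 5.42, north 9 cos 143° = -7.19
Leg 3 (110°, 18 km): east 18 sin 110° = 16.91, north 18 cos 110° = -6.16
Net displacement: -29.16 east, -20.58 north. Direction back to start is (29.16, 20.58): bearing = atan2(29.16, 20.58) mod 360° = 54.79° ≈ 055°.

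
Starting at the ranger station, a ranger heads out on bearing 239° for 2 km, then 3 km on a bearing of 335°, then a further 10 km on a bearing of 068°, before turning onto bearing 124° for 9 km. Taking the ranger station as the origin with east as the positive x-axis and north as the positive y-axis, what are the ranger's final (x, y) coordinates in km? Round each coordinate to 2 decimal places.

(13.75, 0.40)

Leg 1 (239°, 2 km): east 2 sin 239° = -1.71, north 2 cos 239° = -1.03
Leg 2 (335°, 3 km): east 3 sin 335° = -1.27, north 3 cos 335° = 2.72
Leg 3 (068°, 10 km): east 10 sin 68° = 9.27, north 10 cos 68° = 3.75
Leg 4 (124°, 9 km): east 9 sin 124° = 7.46, north 9 cos 124° = -5.03
Summing: 13.75 km east, 0.40 km north → (13.75, 0.40).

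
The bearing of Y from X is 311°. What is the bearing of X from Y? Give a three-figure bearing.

131°

Back-bearing = 311° − 180° = 131°.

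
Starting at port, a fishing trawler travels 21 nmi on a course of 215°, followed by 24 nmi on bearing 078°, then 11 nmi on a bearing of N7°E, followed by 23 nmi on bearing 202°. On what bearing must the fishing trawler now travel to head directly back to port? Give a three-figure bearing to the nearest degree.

350°

Leg 1 (215°, 21 nmi): east 21 sin 215° = -12.05, north 21 cos 215° = -17.20
Leg 2 (078°, 24 nmi): east 24 sin 78° = 23.48, north 24 cos 78° = 4.99
Leg 3 (N7°E, 11 nmi): east 11 sin 7° = 1.34, north 11 cos 7° = 10.92
Leg 4 (202°, 23 nmi): east 23 sin 202° = -8.62, north 23 cos 202° = -21.33
Net displacement: 4.16 east, -22.62 north. Direction back to start is (-4.16, 22.62): bearing = atan2(-4.16, 22.62) mod 360° = 349.59° ≈ 350°.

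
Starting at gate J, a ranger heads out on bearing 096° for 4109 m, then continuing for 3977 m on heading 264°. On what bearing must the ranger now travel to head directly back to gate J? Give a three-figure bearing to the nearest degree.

351°

Leg 1 (096°, 4109 m): east 4109 sin 96° = 4086.49, north 4109 cos 96° = -429.51
Leg 2 (264°, 3977 m): east 3977 sin 264° = -3955.21, north 3977 cos 264° = -415.71
Net displacement: 131.28 east, -845.22 north. Direction back to start is (-131.28, 845.22): bearing = atan2(-131.28, 845.22) mod 360° = 351.17° ≈ 351°.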